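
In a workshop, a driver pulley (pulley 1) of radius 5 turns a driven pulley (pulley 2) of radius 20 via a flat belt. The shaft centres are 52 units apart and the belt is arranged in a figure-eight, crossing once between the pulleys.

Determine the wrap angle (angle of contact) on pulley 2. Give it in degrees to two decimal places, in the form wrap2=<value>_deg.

crossed belt: β = asin((r1+r2)/C) = asin(25/52) = 28.7357°
wrap1 = wrap2 = π + 2β = 237.4713°

wrap2=237.47_deg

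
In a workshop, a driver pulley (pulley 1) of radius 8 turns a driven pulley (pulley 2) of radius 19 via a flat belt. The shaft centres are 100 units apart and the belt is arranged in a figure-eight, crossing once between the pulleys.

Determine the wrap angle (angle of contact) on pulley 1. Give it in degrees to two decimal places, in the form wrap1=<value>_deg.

crossed belt: β = asin((r1+r2)/C) = asin(27/100) = 15.6643°
wrap1 = wrap2 = π + 2β = 211.3285°

wrap1=211.33_deg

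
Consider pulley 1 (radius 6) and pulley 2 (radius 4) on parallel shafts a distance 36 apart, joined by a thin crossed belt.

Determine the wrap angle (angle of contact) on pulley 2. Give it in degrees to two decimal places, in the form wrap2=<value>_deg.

crossed belt: β = asin((r1+r2)/C) = asin(10/36) = 16.1276°
wrap1 = wrap2 = π + 2β = 212.2552°

wrap2=212.26_deg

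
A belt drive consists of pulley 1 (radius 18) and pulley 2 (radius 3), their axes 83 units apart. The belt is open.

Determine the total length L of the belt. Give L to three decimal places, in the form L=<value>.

open belt: β = asin((r2−r1)/C) = asin(-15/83) = -10.4119°
wrap1 = π − 2β = 200.8237°
wrap2 = π + 2β = 159.1763°
tangent length = C·cosβ = 81.6333
L = r1·wrap1 + r2·wrap2 + 2·C·cosβ = 18·3.5050 + 3·2.7781 + 2·81.6333 = 234.6917

L=234.692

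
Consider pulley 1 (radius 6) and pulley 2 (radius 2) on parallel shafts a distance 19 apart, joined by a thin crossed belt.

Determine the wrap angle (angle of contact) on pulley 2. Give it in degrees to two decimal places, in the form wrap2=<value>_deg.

wrap2=229.80_deg

crossed belt: β = asin((r1+r2)/C) = asin(8/19) = 24.9011°
wrap1 = wrap2 = π + 2β = 229.8021°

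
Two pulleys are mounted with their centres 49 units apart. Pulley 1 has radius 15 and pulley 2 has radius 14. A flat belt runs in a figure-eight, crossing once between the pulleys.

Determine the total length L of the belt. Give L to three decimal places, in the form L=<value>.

crossed belt: β = asin((r1+r2)/C) = asin(29/49) = 36.2875°
wrap1 = wrap2 = π + 2β = 252.5749°
tangent length = C·cosβ = 39.4968
L = (r1+r2)·wrap + 2·C·cosβ = 29·4.4083 + 2·39.4968 = 206.8333

L=206.833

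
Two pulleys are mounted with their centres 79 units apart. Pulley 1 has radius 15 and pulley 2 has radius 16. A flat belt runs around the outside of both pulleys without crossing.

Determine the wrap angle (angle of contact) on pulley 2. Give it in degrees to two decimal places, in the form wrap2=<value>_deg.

open belt: β = asin((r2−r1)/C) = asin(1/79) = 0.7253°
wrap1 = π − 2β = 178.5494°
wrap2 = π + 2β = 181.4506°

wrap2=181.45_deg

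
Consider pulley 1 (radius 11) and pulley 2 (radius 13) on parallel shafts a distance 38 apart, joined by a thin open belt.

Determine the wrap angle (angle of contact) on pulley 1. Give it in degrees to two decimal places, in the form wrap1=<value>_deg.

wrap1=173.97_deg

open belt: β = asin((r2−r1)/C) = asin(2/38) = 3.0170°
wrap1 = π − 2β = 173.9661°
wrap2 = π + 2β = 186.0339°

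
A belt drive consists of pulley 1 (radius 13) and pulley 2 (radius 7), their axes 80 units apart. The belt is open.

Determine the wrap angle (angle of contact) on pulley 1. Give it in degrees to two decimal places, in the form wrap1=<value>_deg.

open belt: β = asin((r2−r1)/C) = asin(-6/80) = -4.3012°
wrap1 = π − 2β = 188.6024°
wrap2 = π + 2β = 171.3976°

wrap1=188.60_deg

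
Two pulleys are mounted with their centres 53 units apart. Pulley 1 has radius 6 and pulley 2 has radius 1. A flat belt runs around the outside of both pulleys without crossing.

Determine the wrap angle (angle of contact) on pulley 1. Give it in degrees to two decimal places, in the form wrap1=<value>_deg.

wrap1=190.83_deg

open belt: β = asin((r2−r1)/C) = asin(-5/53) = -5.4133°
wrap1 = π − 2β = 190.8266°
wrap2 = π + 2β = 169.1734°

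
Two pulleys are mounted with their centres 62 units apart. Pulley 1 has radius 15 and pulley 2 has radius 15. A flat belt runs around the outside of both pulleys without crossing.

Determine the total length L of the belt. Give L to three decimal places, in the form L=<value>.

L=218.248

open belt: β = asin((r2−r1)/C) = asin(0/62) = 0.0000°
wrap1 = π − 2β = 180.0000°
wrap2 = π + 2β = 180.0000°
tangent length = C·cosβ = 62.0000
L = r1·wrap1 + r2·wrap2 + 2·C·cosβ = 15·3.1416 + 15·3.1416 + 2·62.0000 = 218.2478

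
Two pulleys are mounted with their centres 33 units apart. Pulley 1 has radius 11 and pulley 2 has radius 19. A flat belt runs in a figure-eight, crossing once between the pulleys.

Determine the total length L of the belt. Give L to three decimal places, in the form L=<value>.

L=190.209

crossed belt: β = asin((r1+r2)/C) = asin(30/33) = 65.3800°
wrap1 = wrap2 = π + 2β = 310.7600°
tangent length = C·cosβ = 13.7477
L = (r1+r2)·wrap + 2·C·cosβ = 30·5.4238 + 2·13.7477 = 190.2090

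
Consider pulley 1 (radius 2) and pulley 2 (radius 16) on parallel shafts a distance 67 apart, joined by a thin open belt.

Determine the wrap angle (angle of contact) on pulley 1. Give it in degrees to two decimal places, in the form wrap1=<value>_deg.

wrap1=155.88_deg

open belt: β = asin((r2−r1)/C) = asin(14/67) = 12.0611°
wrap1 = π − 2β = 155.8777°
wrap2 = π + 2β = 204.1223°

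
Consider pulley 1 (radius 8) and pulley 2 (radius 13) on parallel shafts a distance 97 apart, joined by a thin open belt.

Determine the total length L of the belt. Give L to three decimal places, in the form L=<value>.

L=260.231

open belt: β = asin((r2−r1)/C) = asin(5/97) = 2.9547°
wrap1 = π − 2β = 174.0906°
wrap2 = π + 2β = 185.9094°
tangent length = C·cosβ = 96.8710
L = r1·wrap1 + r2·wrap2 + 2·C·cosβ = 8·3.0385 + 13·3.2447 + 2·96.8710 = 260.2312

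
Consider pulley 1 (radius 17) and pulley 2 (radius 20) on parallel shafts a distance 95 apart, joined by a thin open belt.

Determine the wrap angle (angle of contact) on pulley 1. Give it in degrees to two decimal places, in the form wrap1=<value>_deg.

wrap1=176.38_deg

open belt: β = asin((r2−r1)/C) = asin(3/95) = 1.8096°
wrap1 = π − 2β = 176.3807°
wrap2 = π + 2β = 183.6193°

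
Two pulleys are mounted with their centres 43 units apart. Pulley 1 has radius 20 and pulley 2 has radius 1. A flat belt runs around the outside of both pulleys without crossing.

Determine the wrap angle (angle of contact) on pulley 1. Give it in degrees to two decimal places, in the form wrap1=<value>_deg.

wrap1=232.45_deg

open belt: β = asin((r2−r1)/C) = asin(-19/43) = -26.2226°
wrap1 = π − 2β = 232.4453°
wrap2 = π + 2β = 127.5547°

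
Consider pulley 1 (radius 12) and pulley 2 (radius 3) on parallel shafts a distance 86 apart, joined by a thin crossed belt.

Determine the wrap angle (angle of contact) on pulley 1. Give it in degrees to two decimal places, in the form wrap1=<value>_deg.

wrap1=200.09_deg

crossed belt: β = asin((r1+r2)/C) = asin(15/86) = 10.0448°
wrap1 = wrap2 = π + 2β = 200.0897°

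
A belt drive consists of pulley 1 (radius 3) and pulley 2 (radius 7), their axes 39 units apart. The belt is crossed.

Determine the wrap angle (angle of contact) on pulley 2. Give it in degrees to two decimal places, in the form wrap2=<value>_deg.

crossed belt: β = asin((r1+r2)/C) = asin(10/39) = 14.8572°
wrap1 = wrap2 = π + 2β = 209.7143°

wrap2=209.71_deg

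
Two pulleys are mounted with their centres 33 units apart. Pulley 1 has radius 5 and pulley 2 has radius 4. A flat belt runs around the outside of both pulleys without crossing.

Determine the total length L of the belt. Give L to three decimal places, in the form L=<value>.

open belt: β = asin((r2−r1)/C) = asin(-1/33) = -1.7365°
wrap1 = π − 2β = 183.4730°
wrap2 = π + 2β = 176.5270°
tangent length = C·cosβ = 32.9848
L = r1·wrap1 + r2·wrap2 + 2·C·cosβ = 5·3.2022 + 4·3.0810 + 2·32.9848 = 94.3046

L=94.305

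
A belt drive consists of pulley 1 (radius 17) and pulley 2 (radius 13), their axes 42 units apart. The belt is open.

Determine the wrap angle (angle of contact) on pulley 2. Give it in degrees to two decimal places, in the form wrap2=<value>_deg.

open belt: β = asin((r2−r1)/C) = asin(-4/42) = -5.4650°
wrap1 = π − 2β = 190.9300°
wrap2 = π + 2β = 169.0700°

wrap2=169.07_deg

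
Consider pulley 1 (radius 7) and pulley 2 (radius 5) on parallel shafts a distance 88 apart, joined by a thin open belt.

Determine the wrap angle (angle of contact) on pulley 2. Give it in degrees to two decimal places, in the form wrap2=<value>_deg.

wrap2=177.40_deg

open belt: β = asin((r2−r1)/C) = asin(-2/88) = -1.3023°
wrap1 = π − 2β = 182.6046°
wrap2 = π + 2β = 177.3954°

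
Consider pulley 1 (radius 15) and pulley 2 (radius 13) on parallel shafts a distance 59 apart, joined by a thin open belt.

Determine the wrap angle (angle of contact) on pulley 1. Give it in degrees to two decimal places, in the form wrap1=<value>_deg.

open belt: β = asin((r2−r1)/C) = asin(-2/59) = -1.9426°
wrap1 = π − 2β = 183.8852°
wrap2 = π + 2β = 176.1148°

wrap1=183.89_deg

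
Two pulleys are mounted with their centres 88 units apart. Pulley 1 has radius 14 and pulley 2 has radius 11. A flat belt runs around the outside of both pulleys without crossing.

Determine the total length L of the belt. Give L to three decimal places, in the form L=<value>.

L=254.642

open belt: β = asin((r2−r1)/C) = asin(-3/88) = -1.9536°
wrap1 = π − 2β = 183.9073°
wrap2 = π + 2β = 176.0927°
tangent length = C·cosβ = 87.9488
L = r1·wrap1 + r2·wrap2 + 2·C·cosβ = 14·3.2098 + 11·3.0734 + 2·87.9488 = 254.6421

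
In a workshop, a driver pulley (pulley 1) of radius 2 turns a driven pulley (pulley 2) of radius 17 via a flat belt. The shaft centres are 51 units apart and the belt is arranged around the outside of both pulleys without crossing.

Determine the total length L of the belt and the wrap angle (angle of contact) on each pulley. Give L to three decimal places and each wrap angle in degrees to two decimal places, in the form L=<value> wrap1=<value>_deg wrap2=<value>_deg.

L=166.135 wrap1=145.79_deg wrap2=214.21_deg

open belt: β = asin((r2−r1)/C) = asin(15/51) = 17.1046°
wrap1 = π − 2β = 145.7907°
wrap2 = π + 2β = 214.2093°
tangent length = C·cosβ = 48.7442
L = r1·wrap1 + r2·wrap2 + 2·C·cosβ = 2·2.5445 + 17·3.7387 + 2·48.7442 = 166.1347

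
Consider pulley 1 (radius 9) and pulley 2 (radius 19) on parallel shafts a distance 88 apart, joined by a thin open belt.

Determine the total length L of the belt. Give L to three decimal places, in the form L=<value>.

open belt: β = asin((r2−r1)/C) = asin(10/88) = 6.5250°
wrap1 = π − 2β = 166.9500°
wrap2 = π + 2β = 193.0500°
tangent length = C·cosβ = 87.4300
L = r1·wrap1 + r2·wrap2 + 2·C·cosβ = 9·2.9138 + 19·3.3694 + 2·87.4300 = 265.1022

L=265.102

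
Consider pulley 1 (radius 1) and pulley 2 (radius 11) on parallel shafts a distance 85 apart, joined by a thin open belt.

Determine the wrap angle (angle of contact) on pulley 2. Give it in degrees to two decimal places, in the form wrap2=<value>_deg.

open belt: β = asin((r2−r1)/C) = asin(10/85) = 6.7563°
wrap1 = π − 2β = 166.4873°
wrap2 = π + 2β = 193.5127°

wrap2=193.51_deg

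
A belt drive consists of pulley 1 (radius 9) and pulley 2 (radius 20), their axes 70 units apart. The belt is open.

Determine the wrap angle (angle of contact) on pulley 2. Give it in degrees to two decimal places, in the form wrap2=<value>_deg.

wrap2=198.08_deg

open belt: β = asin((r2−r1)/C) = asin(11/70) = 9.0411°
wrap1 = π − 2β = 161.9178°
wrap2 = π + 2β = 198.0822°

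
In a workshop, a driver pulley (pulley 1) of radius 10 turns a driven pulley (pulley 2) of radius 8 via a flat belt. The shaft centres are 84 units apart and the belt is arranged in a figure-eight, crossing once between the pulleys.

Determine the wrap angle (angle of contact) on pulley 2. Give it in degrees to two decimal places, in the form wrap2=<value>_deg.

wrap2=204.75_deg

crossed belt: β = asin((r1+r2)/C) = asin(18/84) = 12.3736°
wrap1 = wrap2 = π + 2β = 204.7473°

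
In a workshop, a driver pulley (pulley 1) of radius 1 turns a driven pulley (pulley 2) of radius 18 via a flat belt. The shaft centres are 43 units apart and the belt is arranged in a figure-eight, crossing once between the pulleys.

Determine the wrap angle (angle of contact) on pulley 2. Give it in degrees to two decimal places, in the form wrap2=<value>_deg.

crossed belt: β = asin((r1+r2)/C) = asin(19/43) = 26.2226°
wrap1 = wrap2 = π + 2β = 232.4453°

wrap2=232.45_deg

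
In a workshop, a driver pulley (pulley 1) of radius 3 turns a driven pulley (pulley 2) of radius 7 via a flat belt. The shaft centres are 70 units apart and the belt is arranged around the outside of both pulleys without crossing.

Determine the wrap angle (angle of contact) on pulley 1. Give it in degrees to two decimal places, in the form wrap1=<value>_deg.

wrap1=173.45_deg

open belt: β = asin((r2−r1)/C) = asin(4/70) = 3.2758°
wrap1 = π − 2β = 173.4483°
wrap2 = π + 2β = 186.5517°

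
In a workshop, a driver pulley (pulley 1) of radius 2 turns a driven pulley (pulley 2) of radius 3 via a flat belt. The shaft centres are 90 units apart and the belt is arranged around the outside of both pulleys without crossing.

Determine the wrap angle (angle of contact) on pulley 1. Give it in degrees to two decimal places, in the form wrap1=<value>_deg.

wrap1=178.73_deg

open belt: β = asin((r2−r1)/C) = asin(1/90) = 0.6366°
wrap1 = π − 2β = 178.7267°
wrap2 = π + 2β = 181.2733°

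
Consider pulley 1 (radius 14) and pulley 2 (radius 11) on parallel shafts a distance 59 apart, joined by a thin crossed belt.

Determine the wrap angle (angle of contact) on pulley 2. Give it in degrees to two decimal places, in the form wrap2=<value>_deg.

crossed belt: β = asin((r1+r2)/C) = asin(25/59) = 25.0702°
wrap1 = wrap2 = π + 2β = 230.1405°

wrap2=230.14_deg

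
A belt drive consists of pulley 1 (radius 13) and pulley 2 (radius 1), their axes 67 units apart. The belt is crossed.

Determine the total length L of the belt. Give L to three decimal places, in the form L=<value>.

crossed belt: β = asin((r1+r2)/C) = asin(14/67) = 12.0611°
wrap1 = wrap2 = π + 2β = 204.1223°
tangent length = C·cosβ = 65.5210
L = (r1+r2)·wrap + 2·C·cosβ = 14·3.5626 + 2·65.5210 = 180.9185

L=180.918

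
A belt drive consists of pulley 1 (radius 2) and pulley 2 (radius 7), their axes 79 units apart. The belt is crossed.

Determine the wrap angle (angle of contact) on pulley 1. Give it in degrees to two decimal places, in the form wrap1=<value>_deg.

crossed belt: β = asin((r1+r2)/C) = asin(9/79) = 6.5416°
wrap1 = wrap2 = π + 2β = 193.0831°

wrap1=193.08_deg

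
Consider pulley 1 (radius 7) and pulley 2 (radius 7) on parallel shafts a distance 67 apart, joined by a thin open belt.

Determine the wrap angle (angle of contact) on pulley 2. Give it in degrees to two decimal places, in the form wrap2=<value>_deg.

open belt: β = asin((r2−r1)/C) = asin(0/67) = 0.0000°
wrap1 = π − 2β = 180.0000°
wrap2 = π + 2β = 180.0000°

wrap2=180.00_deg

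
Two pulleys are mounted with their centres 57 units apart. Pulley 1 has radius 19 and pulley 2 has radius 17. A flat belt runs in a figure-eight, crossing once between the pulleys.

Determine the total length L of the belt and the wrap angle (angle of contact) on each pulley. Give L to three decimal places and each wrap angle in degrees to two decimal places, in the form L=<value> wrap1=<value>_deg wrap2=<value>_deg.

L=250.701 wrap1=258.33_deg wrap2=258.33_deg

crossed belt: β = asin((r1+r2)/C) = asin(36/57) = 39.1667°
wrap1 = wrap2 = π + 2β = 258.3334°
tangent length = C·cosβ = 44.1928
L = (r1+r2)·wrap + 2·C·cosβ = 36·4.5088 + 2·44.1928 = 250.7012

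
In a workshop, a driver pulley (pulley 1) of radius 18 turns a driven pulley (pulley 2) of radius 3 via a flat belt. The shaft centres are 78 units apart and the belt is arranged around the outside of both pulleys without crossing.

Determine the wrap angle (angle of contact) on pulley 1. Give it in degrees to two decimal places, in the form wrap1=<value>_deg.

open belt: β = asin((r2−r1)/C) = asin(-15/78) = -11.0875°
wrap1 = π − 2β = 202.1750°
wrap2 = π + 2β = 157.8250°

wrap1=202.17_deg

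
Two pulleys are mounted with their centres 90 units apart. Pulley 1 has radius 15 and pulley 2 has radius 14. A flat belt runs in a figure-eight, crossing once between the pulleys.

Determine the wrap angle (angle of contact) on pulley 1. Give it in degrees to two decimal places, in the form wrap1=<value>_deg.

wrap1=217.59_deg

crossed belt: β = asin((r1+r2)/C) = asin(29/90) = 18.7974°
wrap1 = wrap2 = π + 2β = 217.5947°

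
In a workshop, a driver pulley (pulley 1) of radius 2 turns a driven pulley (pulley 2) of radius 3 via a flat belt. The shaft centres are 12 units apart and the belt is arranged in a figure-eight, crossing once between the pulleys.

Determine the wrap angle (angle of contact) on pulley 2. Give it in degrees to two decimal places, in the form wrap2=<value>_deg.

wrap2=229.25_deg

crossed belt: β = asin((r1+r2)/C) = asin(5/12) = 24.6243°
wrap1 = wrap2 = π + 2β = 229.2486°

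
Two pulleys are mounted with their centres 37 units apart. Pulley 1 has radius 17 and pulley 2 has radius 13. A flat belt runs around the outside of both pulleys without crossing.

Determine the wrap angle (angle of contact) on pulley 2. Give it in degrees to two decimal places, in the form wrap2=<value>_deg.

wrap2=167.59_deg

open belt: β = asin((r2−r1)/C) = asin(-4/37) = -6.2063°
wrap1 = π − 2β = 192.4125°
wrap2 = π + 2β = 167.5875°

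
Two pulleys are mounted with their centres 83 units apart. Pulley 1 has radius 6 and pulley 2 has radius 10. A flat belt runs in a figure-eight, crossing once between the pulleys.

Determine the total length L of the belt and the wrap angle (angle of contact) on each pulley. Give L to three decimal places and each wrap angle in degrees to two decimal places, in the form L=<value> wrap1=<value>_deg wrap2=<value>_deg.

crossed belt: β = asin((r1+r2)/C) = asin(16/83) = 11.1145°
wrap1 = wrap2 = π + 2β = 202.2291°
tangent length = C·cosβ = 81.4432
L = (r1+r2)·wrap + 2·C·cosβ = 16·3.5296 + 2·81.4432 = 219.3595

L=219.359 wrap1=202.23_deg wrap2=202.23_deg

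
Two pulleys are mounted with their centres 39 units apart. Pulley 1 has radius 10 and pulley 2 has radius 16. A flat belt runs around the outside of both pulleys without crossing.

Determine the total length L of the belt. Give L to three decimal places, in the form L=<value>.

open belt: β = asin((r2−r1)/C) = asin(6/39) = 8.8499°
wrap1 = π − 2β = 162.3002°
wrap2 = π + 2β = 197.6998°
tangent length = C·cosβ = 38.5357
L = r1·wrap1 + r2·wrap2 + 2·C·cosβ = 10·2.8327 + 16·3.4505 + 2·38.5357 = 160.6063

L=160.606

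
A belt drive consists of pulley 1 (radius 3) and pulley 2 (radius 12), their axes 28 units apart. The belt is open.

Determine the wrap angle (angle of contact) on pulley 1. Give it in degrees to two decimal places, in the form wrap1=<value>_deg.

open belt: β = asin((r2−r1)/C) = asin(9/28) = 18.7493°
wrap1 = π − 2β = 142.5013°
wrap2 = π + 2β = 217.4987°

wrap1=142.50_deg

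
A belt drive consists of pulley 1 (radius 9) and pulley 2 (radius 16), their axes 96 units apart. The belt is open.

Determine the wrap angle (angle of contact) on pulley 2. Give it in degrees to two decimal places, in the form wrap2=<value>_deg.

open belt: β = asin((r2−r1)/C) = asin(7/96) = 4.1815°
wrap1 = π − 2β = 171.6369°
wrap2 = π + 2β = 188.3631°

wrap2=188.36_deg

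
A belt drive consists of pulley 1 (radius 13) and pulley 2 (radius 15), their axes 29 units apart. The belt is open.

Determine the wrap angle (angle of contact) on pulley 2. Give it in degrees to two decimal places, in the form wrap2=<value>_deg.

open belt: β = asin((r2−r1)/C) = asin(2/29) = 3.9546°
wrap1 = π − 2β = 172.0909°
wrap2 = π + 2β = 187.9091°

wrap2=187.91_deg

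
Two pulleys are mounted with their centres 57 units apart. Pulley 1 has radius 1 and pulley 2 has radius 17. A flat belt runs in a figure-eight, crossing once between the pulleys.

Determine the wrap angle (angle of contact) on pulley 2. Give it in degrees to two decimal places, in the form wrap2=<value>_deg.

crossed belt: β = asin((r1+r2)/C) = asin(18/57) = 18.4085°
wrap1 = wrap2 = π + 2β = 216.8170°

wrap2=216.82_deg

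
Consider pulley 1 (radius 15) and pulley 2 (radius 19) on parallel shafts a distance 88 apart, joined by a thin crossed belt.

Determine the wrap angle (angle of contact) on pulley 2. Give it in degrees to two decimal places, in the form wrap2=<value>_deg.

wrap2=225.46_deg

crossed belt: β = asin((r1+r2)/C) = asin(34/88) = 22.7284°
wrap1 = wrap2 = π + 2β = 225.4568°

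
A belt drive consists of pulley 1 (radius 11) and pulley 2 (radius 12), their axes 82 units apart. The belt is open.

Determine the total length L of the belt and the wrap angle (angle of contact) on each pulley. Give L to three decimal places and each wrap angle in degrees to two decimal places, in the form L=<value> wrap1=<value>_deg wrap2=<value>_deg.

L=236.269 wrap1=178.60_deg wrap2=181.40_deg

open belt: β = asin((r2−r1)/C) = asin(1/82) = 0.6987°
wrap1 = π − 2β = 178.6025°
wrap2 = π + 2β = 181.3975°
tangent length = C·cosβ = 81.9939
L = r1·wrap1 + r2·wrap2 + 2·C·cosβ = 11·3.1172 + 12·3.1660 + 2·81.9939 = 236.2688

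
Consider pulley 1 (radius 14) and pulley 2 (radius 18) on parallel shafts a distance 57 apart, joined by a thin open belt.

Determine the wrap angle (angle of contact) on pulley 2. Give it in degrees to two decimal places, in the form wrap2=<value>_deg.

wrap2=188.05_deg

open belt: β = asin((r2−r1)/C) = asin(4/57) = 4.0241°
wrap1 = π − 2β = 171.9519°
wrap2 = π + 2β = 188.0481°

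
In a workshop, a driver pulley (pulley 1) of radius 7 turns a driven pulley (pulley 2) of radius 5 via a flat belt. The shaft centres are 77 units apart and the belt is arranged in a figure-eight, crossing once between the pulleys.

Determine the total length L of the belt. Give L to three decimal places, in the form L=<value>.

L=193.573

crossed belt: β = asin((r1+r2)/C) = asin(12/77) = 8.9658°
wrap1 = wrap2 = π + 2β = 197.9315°
tangent length = C·cosβ = 76.0592
L = (r1+r2)·wrap + 2·C·cosβ = 12·3.4546 + 2·76.0592 = 193.5731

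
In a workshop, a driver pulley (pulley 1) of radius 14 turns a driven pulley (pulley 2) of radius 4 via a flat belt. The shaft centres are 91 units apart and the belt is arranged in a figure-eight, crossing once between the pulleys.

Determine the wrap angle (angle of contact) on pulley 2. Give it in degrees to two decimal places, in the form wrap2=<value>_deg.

crossed belt: β = asin((r1+r2)/C) = asin(18/91) = 11.4085°
wrap1 = wrap2 = π + 2β = 202.8169°

wrap2=202.82_deg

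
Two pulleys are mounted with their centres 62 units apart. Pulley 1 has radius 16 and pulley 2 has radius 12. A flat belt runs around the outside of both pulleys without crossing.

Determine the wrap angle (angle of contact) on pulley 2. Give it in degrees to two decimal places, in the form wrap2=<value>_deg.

open belt: β = asin((r2−r1)/C) = asin(-4/62) = -3.6991°
wrap1 = π − 2β = 187.3981°
wrap2 = π + 2β = 172.6019°

wrap2=172.60_deg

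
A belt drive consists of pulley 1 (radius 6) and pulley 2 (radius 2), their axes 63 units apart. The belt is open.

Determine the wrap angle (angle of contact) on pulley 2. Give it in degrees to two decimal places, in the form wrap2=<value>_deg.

wrap2=172.72_deg

open belt: β = asin((r2−r1)/C) = asin(-4/63) = -3.6403°
wrap1 = π − 2β = 187.2806°
wrap2 = π + 2β = 172.7194°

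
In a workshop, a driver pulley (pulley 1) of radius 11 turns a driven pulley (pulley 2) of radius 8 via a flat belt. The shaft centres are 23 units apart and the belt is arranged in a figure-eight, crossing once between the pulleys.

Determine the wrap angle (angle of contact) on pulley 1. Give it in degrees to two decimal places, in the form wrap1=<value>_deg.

crossed belt: β = asin((r1+r2)/C) = asin(19/23) = 55.6988°
wrap1 = wrap2 = π + 2β = 291.3977°

wrap1=291.40_deg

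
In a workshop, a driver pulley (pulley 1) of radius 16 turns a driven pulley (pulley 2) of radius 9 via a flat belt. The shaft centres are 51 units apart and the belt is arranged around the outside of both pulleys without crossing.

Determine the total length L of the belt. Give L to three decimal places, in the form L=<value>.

L=181.502

open belt: β = asin((r2−r1)/C) = asin(-7/51) = -7.8890°
wrap1 = π − 2β = 195.7781°
wrap2 = π + 2β = 164.2219°
tangent length = C·cosβ = 50.5173
L = r1·wrap1 + r2·wrap2 + 2·C·cosβ = 16·3.4170 + 9·2.8662 + 2·50.5173 = 181.5021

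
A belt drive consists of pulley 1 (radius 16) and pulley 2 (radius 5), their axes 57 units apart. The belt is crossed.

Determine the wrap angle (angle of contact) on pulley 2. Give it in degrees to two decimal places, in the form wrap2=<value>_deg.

wrap2=223.24_deg

crossed belt: β = asin((r1+r2)/C) = asin(21/57) = 21.6183°
wrap1 = wrap2 = π + 2β = 223.2365°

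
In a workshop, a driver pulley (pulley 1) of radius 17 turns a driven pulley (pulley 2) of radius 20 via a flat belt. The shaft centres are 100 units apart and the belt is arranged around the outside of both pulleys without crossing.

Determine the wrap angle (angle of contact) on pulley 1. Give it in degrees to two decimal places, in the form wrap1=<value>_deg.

open belt: β = asin((r2−r1)/C) = asin(3/100) = 1.7191°
wrap1 = π − 2β = 176.5617°
wrap2 = π + 2β = 183.4383°

wrap1=176.56_deg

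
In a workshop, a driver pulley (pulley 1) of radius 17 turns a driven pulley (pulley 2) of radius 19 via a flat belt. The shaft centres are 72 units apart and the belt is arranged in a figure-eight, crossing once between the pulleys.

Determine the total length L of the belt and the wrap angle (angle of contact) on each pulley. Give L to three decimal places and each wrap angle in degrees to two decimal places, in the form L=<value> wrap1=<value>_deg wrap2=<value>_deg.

crossed belt: β = asin((r1+r2)/C) = asin(36/72) = 30.0000°
wrap1 = wrap2 = π + 2β = 240.0000°
tangent length = C·cosβ = 62.3538
L = (r1+r2)·wrap + 2·C·cosβ = 36·4.1888 + 2·62.3538 = 275.5041

L=275.504 wrap1=240.00_deg wrap2=240.00_deg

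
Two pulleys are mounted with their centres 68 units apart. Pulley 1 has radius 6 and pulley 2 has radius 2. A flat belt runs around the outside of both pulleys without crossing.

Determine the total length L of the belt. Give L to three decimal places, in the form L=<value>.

open belt: β = asin((r2−r1)/C) = asin(-4/68) = -3.3723°
wrap1 = π − 2β = 186.7446°
wrap2 = π + 2β = 173.2554°
tangent length = C·cosβ = 67.8823
L = r1·wrap1 + r2·wrap2 + 2·C·cosβ = 6·3.2593 + 2·3.0239 + 2·67.8823 = 161.3681

L=161.368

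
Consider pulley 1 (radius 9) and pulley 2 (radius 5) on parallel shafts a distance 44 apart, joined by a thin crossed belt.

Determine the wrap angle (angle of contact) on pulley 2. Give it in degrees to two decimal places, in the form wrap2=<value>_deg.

wrap2=217.11_deg

crossed belt: β = asin((r1+r2)/C) = asin(14/44) = 18.5530°
wrap1 = wrap2 = π + 2β = 217.1060°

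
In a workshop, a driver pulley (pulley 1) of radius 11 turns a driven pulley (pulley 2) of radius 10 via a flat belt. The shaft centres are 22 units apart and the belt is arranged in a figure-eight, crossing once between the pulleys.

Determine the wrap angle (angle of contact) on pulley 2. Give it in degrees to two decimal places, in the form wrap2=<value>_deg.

wrap2=325.32_deg

crossed belt: β = asin((r1+r2)/C) = asin(21/22) = 72.6586°
wrap1 = wrap2 = π + 2β = 325.3171°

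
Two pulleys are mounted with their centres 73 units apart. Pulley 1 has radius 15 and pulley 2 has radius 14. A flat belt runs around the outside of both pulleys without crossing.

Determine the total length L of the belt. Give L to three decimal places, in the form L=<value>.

L=237.120

open belt: β = asin((r2−r1)/C) = asin(-1/73) = -0.7849°
wrap1 = π − 2β = 181.5698°
wrap2 = π + 2β = 178.4302°
tangent length = C·cosβ = 72.9932
L = r1·wrap1 + r2·wrap2 + 2·C·cosβ = 15·3.1690 + 14·3.1142 + 2·72.9932 = 237.1199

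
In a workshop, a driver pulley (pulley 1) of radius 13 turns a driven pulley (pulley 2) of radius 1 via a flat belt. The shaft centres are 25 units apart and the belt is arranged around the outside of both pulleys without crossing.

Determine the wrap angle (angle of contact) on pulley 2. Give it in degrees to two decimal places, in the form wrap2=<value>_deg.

wrap2=122.63_deg

open belt: β = asin((r2−r1)/C) = asin(-12/25) = -28.6854°
wrap1 = π − 2β = 237.3708°
wrap2 = π + 2β = 122.6292°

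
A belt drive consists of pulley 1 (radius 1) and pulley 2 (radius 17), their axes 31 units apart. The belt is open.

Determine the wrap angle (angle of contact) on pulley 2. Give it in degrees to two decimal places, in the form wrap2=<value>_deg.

wrap2=242.15_deg

open belt: β = asin((r2−r1)/C) = asin(16/31) = 31.0730°
wrap1 = π − 2β = 117.8541°
wrap2 = π + 2β = 242.1459°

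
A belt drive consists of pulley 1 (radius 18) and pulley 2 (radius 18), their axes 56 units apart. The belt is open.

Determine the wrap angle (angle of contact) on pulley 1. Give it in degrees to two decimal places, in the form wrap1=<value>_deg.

wrap1=180.00_deg

open belt: β = asin((r2−r1)/C) = asin(0/56) = 0.0000°
wrap1 = π − 2β = 180.0000°
wrap2 = π + 2β = 180.0000°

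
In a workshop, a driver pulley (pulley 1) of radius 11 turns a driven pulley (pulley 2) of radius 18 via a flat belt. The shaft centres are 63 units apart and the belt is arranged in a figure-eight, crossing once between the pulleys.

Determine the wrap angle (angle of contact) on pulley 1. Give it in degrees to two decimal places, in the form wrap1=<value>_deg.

wrap1=234.82_deg

crossed belt: β = asin((r1+r2)/C) = asin(29/63) = 27.4076°
wrap1 = wrap2 = π + 2β = 234.8152°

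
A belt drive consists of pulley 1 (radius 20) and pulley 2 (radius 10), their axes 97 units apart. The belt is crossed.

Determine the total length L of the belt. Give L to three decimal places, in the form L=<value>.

L=297.602

crossed belt: β = asin((r1+r2)/C) = asin(30/97) = 18.0157°
wrap1 = wrap2 = π + 2β = 216.0315°
tangent length = C·cosβ = 92.2442
L = (r1+r2)·wrap + 2·C·cosβ = 30·3.7705 + 2·92.2442 = 297.6023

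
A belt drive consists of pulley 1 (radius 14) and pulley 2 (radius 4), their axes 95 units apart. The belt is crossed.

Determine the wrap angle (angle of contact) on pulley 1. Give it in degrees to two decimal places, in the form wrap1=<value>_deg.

wrap1=201.84_deg

crossed belt: β = asin((r1+r2)/C) = asin(18/95) = 10.9221°
wrap1 = wrap2 = π + 2β = 201.8441°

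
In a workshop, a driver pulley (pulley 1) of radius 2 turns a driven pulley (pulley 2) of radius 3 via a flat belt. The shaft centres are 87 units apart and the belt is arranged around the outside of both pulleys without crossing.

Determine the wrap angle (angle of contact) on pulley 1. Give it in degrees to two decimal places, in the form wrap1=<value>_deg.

open belt: β = asin((r2−r1)/C) = asin(1/87) = 0.6586°
wrap1 = π − 2β = 178.6828°
wrap2 = π + 2β = 181.3172°

wrap1=178.68_deg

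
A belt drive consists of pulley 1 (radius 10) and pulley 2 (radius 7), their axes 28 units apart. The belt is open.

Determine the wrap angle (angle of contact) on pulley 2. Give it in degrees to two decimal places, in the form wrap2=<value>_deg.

wrap2=167.70_deg

open belt: β = asin((r2−r1)/C) = asin(-3/28) = -6.1506°
wrap1 = π − 2β = 192.3013°
wrap2 = π + 2β = 167.6987°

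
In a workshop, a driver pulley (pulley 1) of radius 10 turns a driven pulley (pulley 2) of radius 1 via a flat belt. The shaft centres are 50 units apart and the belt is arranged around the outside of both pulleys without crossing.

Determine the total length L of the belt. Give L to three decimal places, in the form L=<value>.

L=136.182

open belt: β = asin((r2−r1)/C) = asin(-9/50) = -10.3698°
wrap1 = π − 2β = 200.7395°
wrap2 = π + 2β = 159.2605°
tangent length = C·cosβ = 49.1833
L = r1·wrap1 + r2·wrap2 + 2·C·cosβ = 10·3.5036 + 1·2.7796 + 2·49.1833 = 136.1819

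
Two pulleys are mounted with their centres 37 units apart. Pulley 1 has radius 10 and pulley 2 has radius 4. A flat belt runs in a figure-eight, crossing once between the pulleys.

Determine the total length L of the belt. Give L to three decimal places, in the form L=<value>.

crossed belt: β = asin((r1+r2)/C) = asin(14/37) = 22.2333°
wrap1 = wrap2 = π + 2β = 224.4665°
tangent length = C·cosβ = 34.2491
L = (r1+r2)·wrap + 2·C·cosβ = 14·3.9177 + 2·34.2491 = 123.3457

L=123.346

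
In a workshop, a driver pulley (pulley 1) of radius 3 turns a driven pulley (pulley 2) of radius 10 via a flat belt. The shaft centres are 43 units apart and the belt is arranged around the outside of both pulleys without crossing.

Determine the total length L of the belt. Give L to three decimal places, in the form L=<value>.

L=127.983

open belt: β = asin((r2−r1)/C) = asin(7/43) = 9.3689°
wrap1 = π − 2β = 161.2622°
wrap2 = π + 2β = 198.7378°
tangent length = C·cosβ = 42.4264
L = r1·wrap1 + r2·wrap2 + 2·C·cosβ = 3·2.8146 + 10·3.4686 + 2·42.4264 = 127.9828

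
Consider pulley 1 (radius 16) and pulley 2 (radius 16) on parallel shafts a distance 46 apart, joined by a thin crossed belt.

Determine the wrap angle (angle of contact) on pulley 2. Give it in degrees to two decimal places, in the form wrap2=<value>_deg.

crossed belt: β = asin((r1+r2)/C) = asin(32/46) = 44.0792°
wrap1 = wrap2 = π + 2β = 268.1584°

wrap2=268.16_deg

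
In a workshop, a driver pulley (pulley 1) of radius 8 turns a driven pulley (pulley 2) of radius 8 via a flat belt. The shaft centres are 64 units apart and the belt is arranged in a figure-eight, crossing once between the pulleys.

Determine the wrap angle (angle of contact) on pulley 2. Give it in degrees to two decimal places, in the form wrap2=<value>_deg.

crossed belt: β = asin((r1+r2)/C) = asin(16/64) = 14.4775°
wrap1 = wrap2 = π + 2β = 208.9550°

wrap2=208.96_deg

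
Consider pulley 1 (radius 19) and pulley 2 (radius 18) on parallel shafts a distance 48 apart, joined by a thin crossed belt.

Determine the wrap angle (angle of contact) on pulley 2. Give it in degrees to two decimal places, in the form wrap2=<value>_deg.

crossed belt: β = asin((r1+r2)/C) = asin(37/48) = 50.4288°
wrap1 = wrap2 = π + 2β = 280.8576°

wrap2=280.86_deg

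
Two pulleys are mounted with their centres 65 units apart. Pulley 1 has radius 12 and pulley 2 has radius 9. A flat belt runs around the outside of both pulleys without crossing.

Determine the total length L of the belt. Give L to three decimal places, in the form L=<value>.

L=196.112

open belt: β = asin((r2−r1)/C) = asin(-3/65) = -2.6454°
wrap1 = π − 2β = 185.2907°
wrap2 = π + 2β = 174.7093°
tangent length = C·cosβ = 64.9307
L = r1·wrap1 + r2·wrap2 + 2·C·cosβ = 12·3.2339 + 9·3.0493 + 2·64.9307 = 196.1119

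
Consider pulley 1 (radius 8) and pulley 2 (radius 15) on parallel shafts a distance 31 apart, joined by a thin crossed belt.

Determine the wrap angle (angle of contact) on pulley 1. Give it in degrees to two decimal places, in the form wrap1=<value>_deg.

wrap1=275.79_deg

crossed belt: β = asin((r1+r2)/C) = asin(23/31) = 47.8966°
wrap1 = wrap2 = π + 2β = 275.7931°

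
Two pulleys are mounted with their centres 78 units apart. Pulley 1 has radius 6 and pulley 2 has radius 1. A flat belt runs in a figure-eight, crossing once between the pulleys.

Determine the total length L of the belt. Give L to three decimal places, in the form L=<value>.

L=178.620

crossed belt: β = asin((r1+r2)/C) = asin(7/78) = 5.1489°
wrap1 = wrap2 = π + 2β = 190.2977°
tangent length = C·cosβ = 77.6853
L = (r1+r2)·wrap + 2·C·cosβ = 7·3.3213 + 2·77.6853 = 178.6198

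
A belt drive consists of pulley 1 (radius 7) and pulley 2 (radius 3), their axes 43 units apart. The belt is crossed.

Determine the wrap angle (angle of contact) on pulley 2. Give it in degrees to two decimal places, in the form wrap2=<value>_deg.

wrap2=206.90_deg

crossed belt: β = asin((r1+r2)/C) = asin(10/43) = 13.4477°
wrap1 = wrap2 = π + 2β = 206.8955°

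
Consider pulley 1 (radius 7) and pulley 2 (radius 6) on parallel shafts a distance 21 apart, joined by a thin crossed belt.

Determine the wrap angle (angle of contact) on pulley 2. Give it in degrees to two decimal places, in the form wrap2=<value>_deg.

crossed belt: β = asin((r1+r2)/C) = asin(13/21) = 38.2466°
wrap1 = wrap2 = π + 2β = 256.4932°

wrap2=256.49_deg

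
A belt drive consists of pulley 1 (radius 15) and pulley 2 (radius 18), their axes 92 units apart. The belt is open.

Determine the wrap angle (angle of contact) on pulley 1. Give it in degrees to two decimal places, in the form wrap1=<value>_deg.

open belt: β = asin((r2−r1)/C) = asin(3/92) = 1.8687°
wrap1 = π − 2β = 176.2627°
wrap2 = π + 2β = 183.7373°

wrap1=176.26_deg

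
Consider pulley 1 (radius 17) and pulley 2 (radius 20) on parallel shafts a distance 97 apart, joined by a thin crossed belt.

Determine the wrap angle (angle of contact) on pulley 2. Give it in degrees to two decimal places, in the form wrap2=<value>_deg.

crossed belt: β = asin((r1+r2)/C) = asin(37/97) = 22.4231°
wrap1 = wrap2 = π + 2β = 224.8462°

wrap2=224.85_deg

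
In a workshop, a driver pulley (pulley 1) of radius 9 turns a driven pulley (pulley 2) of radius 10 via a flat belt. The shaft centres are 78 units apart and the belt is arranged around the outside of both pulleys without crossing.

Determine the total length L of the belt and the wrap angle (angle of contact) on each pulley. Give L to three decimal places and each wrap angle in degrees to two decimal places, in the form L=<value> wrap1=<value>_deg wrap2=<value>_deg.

open belt: β = asin((r2−r1)/C) = asin(1/78) = 0.7346°
wrap1 = π − 2β = 178.5308°
wrap2 = π + 2β = 181.4692°
tangent length = C·cosβ = 77.9936
L = r1·wrap1 + r2·wrap2 + 2·C·cosβ = 9·3.1160 + 10·3.1672 + 2·77.9936 = 215.7031

L=215.703 wrap1=178.53_deg wrap2=181.47_deg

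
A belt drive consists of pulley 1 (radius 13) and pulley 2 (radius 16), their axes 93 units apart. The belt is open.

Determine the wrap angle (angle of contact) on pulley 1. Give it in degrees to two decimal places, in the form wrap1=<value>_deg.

wrap1=176.30_deg

open belt: β = asin((r2−r1)/C) = asin(3/93) = 1.8486°
wrap1 = π − 2β = 176.3029°
wrap2 = π + 2β = 183.6971°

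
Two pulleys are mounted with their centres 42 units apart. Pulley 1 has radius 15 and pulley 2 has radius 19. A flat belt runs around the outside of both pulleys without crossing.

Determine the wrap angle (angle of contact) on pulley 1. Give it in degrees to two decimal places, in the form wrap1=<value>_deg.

open belt: β = asin((r2−r1)/C) = asin(4/42) = 5.4650°
wrap1 = π − 2β = 169.0700°
wrap2 = π + 2β = 190.9300°

wrap1=169.07_deg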